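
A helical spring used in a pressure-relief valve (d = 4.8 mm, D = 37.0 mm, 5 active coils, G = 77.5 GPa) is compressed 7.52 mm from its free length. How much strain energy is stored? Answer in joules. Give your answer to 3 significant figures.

0.574 J

k = Gd⁴/(8D³N_a) = (77.5×10³)(4.8⁴)/(8·37.0³·5) = 20.305 N/mm
U = ½kδ² = 0.5 × 20.305 × 7.52² = 574.13 N·mm = 0.57413 J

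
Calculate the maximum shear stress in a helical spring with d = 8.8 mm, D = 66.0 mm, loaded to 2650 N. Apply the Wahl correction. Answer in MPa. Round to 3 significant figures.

783 MPa

Spring index C = D/d = 66.0/8.8 = 7.5000
K_W = (4C−1)/(4C−4) + 0.615/C = 29.000/26.000 + 0.0820 = 1.1974
τ₀ = 8FD/(πd³) = 8·2650·66.0/(π·8.8³) = 1.3992e+06/2140.9 = 653.55 MPa
τ_max = K·τ₀ = 1.1974 × 653.55 = 782.56 MPa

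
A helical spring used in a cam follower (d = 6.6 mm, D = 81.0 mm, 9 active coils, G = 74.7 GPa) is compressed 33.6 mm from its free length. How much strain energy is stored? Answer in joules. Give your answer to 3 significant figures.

k = Gd⁴/(8D³N_a) = (74.7×10³)(6.6⁴)/(8·81.0³·9) = 3.7043 N/mm
U = ½kδ² = 0.5 × 3.7043 × 33.6² = 2091 N·mm = 2.091 J

2.09 J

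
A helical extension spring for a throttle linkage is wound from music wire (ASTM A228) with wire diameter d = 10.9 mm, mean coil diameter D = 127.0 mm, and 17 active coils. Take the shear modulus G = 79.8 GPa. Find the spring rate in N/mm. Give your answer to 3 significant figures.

k = Gd⁴/(8D³N_a) = (79.8×10³ × 10.9⁴) / (8 × 127.0³ × 17)
  = 1.12644e+09 / 2.7858e+08 = 4.0435 N/mm

4.04 N/mm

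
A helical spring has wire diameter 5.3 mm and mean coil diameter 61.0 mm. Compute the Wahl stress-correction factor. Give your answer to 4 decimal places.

C = D/d = 61.0/5.3 = 11.5094
K_W = (4C−1)/(4C−4) + 0.615/C = 45.038/42.038 + 0.0534 = 1.1248

1.1248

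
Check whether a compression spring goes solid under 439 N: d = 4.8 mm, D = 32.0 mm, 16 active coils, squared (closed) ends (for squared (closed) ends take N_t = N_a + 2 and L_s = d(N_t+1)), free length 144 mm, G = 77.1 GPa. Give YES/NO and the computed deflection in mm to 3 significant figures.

NO, δ = 45.0 mm

k = Gd⁴/(8D³N_a) = (77.1×10³)(4.8⁴)/(8·32.0³·16) = 9.758 N/mm
N_t = 18; L_s = 4.8·19 = 91.2 mm; δ_solid = L₀ − L_s = 144 − 91.2 = 52.8 mm
δ = F/k = 439/9.758 = 44.989 mm
δ < δ_solid → spring does not go solid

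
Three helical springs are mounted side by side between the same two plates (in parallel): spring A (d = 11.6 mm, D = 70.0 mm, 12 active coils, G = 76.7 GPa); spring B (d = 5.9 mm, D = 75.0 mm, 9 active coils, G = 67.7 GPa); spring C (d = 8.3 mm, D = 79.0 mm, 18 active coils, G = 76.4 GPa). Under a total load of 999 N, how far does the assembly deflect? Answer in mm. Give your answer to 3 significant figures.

k_A = Gd⁴/(8D³N_a) = (76.7×10³)(11.6⁴)/(8·70.0³·12) = 42.176 N/mm
k_B = Gd⁴/(8D³N_a) = (67.7×10³)(5.9⁴)/(8·75.0³·9) = 2.7007 N/mm
k_C = Gd⁴/(8D³N_a) = (76.4×10³)(8.3⁴)/(8·79.0³·18) = 5.107 N/mm
Parallel: k_eq = 42.176 + 2.7007 + 5.107 = 49.983 N/mm
δ = F/k_eq = 999/49.983 = 19.987 mm

20.0 mm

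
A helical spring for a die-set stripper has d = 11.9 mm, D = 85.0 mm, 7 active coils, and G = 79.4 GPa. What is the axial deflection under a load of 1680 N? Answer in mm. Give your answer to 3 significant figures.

36.3 mm

k = Gd⁴/(8D³N_a) = (79.4×10³)(11.9⁴)/(8·85.0³·7) = 46.298 N/mm
δ = F/k = 1680 / 46.298 = 36.287 mm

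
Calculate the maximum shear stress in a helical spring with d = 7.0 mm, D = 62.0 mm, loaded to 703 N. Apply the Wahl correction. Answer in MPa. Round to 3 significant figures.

Spring index C = D/d = 62.0/7.0 = 8.8571
K_W = (4C−1)/(4C−4) + 0.615/C = 34.429/31.429 + 0.0694 = 1.1649
τ₀ = 8FD/(πd³) = 8·703·62.0/(π·7.0³) = 348688/1077.6 = 323.59 MPa
τ_max = K·τ₀ = 1.1649 × 323.59 = 376.94 MPa

377 MPa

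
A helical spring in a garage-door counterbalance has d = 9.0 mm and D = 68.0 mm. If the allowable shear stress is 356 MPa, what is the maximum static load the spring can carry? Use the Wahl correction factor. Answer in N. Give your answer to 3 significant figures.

1250 N

C = D/d = 68.0/9.0 = 7.5556
K_W = (4C−1)/(4C−4) + 0.615/C = 29.222/26.222 + 0.0814 = 1.1958
τ_max = K·8FD/(πd³) → F_max = τ_allow·πd³/(8DK)
F_max = 356·π·9.0³/(8·68.0·1.1958) = 8.1532e+05/650.52 = 1253.3 N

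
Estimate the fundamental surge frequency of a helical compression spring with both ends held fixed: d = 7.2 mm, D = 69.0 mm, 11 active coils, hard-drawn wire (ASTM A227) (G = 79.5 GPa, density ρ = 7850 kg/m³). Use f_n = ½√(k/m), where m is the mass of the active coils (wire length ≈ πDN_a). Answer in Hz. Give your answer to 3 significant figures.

k = Gd⁴/(8D³N_a) = (79.5×10³)(7.2⁴)/(8·69.0³·11) = 7.3904 N/mm = 7390.4 N/m
Wire length L = πDN_a = π·69.0·11 = 2384.5 mm
m = ρ·(πd²/4)·L = 7850 × 40.715×10⁻⁶ m² × 2.3845 m = 0.76211 kg
f_n = ½√(k/m) = 0.5·√(7390.4/0.76211) = 0.5·√(9697.3) = 49.237 Hz

49.2 Hz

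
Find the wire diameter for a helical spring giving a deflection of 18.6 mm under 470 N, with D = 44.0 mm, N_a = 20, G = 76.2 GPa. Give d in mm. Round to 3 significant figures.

8.20 mm

Required rate k = F/δ = 470/18.6 = 25.269 N/mm
d = (8D³N_a·k / G)^(1/4) = (8·44.0³·20·25.269 / (76.2×10³))^0.25
  = (4519.7)^0.25 = 8.1993 mm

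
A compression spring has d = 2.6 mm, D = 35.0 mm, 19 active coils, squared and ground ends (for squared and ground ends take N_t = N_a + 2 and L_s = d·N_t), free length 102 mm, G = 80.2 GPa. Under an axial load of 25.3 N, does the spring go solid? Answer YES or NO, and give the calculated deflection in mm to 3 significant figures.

k = Gd⁴/(8D³N_a) = (80.2×10³)(2.6⁴)/(8·35.0³·19) = 0.56237 N/mm
N_t = 21; L_s = 2.6·21 = 54.6 mm; δ_solid = L₀ − L_s = 102 − 54.6 = 47.4 mm
δ = F/k = 25.3/0.56237 = 44.988 mm
δ < δ_solid → spring does not go solid

NO, δ = 45.0 mm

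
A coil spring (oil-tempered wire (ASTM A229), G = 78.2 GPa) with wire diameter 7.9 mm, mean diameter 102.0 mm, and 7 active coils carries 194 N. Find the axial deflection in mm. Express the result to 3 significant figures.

k = Gd⁴/(8D³N_a) = (78.2×10³)(7.9⁴)/(8·102.0³·7) = 5.1254 N/mm
δ = F/k = 194 / 5.1254 = 37.851 mm

37.9 mm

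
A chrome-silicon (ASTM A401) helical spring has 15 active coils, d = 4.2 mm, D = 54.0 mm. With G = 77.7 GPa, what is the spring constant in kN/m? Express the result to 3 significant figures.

k = Gd⁴/(8D³N_a) = (77.7×10³ × 4.2⁴) / (8 × 54.0³ × 15)
  = 2.41779e+07 / 1.88957e+07 = 1.2795 N/mm

1.28 kN/m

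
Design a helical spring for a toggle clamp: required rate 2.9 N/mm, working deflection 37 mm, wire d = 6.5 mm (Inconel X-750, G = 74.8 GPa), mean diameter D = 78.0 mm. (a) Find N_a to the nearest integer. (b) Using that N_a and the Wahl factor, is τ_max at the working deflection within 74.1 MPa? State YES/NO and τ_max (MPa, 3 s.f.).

(a) 12 coils; (b) NO, τ_max = 87.8 MPa

N_a = Gd⁴/(8D³k) = (74.8×10³)(6.5⁴)/(8·78.0³·2.9) = 12.13 → N_a = 12
Actual rate k = Gd⁴/(8D³·12) = 2.9309 N/mm
Working load F = kδ = 2.9309·37 = 108.44 N
C = 78.0/6.5 = 12.0000; K_W = (4C−1)/(4C−4)+0.615/C = 1.1194
τ_max = K_W·8FD/(πd³) = 1.1194·78.433 = 87.8 MPa
τ_max > 74.1 MPa → exceeds allowable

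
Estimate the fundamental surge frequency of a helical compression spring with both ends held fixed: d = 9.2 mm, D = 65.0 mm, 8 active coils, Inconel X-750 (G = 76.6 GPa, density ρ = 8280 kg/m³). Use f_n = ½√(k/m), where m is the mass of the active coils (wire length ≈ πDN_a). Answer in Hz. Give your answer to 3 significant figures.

93.2 Hz

k = Gd⁴/(8D³N_a) = (76.6×10³)(9.2⁴)/(8·65.0³·8) = 31.222 N/mm = 31222 N/m
Wire length L = πDN_a = π·65.0·8 = 1633.6 mm
m = ρ·(πd²/4)·L = 8280 × 66.476×10⁻⁶ m² × 1.6336 m = 0.89919 kg
f_n = ½√(k/m) = 0.5·√(31222/0.89919) = 0.5·√(34722) = 93.17 Hz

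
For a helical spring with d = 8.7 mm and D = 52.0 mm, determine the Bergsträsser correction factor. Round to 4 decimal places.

C = D/d = 52.0/8.7 = 5.9770
K_B = (4C+2)/(4C−3) = 25.908/20.908 = 1.2391

1.2391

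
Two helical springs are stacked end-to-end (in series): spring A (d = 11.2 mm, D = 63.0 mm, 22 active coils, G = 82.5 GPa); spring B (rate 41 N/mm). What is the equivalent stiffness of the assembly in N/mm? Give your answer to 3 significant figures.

17.2 N/mm

k_A = Gd⁴/(8D³N_a) = (82.5×10³)(11.2⁴)/(8·63.0³·22) = 29.498 N/mm
Series: 1/k_eq = 1/29.498 + 1/41 = 0.058291; k_eq = 17.155 N/mm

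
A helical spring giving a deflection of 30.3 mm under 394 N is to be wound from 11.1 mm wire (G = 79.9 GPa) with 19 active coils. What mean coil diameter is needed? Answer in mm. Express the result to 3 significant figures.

85.0 mm

Required rate k = F/δ = 394/30.3 = 13.003 N/mm
D = (Gd⁴/(8N_a·k))^(1/3) = (79.9×10³·11.1⁴/(8·19·13.003))^(1/3)
  = (613679)^(1/3) = 84.9794 mm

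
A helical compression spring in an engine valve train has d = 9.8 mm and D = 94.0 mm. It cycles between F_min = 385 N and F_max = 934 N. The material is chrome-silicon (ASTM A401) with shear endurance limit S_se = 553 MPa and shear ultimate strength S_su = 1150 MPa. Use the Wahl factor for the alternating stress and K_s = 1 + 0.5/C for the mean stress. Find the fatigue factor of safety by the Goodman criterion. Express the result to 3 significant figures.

C = D/d = 94.0/9.8 = 9.5918; K_W = (4C−1)/(4C−4)+0.615/C = 1.1514; K_s = 1+0.5/C = 1.0521
F_a = (F_max−F_min)/2 = 274.5 N; F_m = (F_max+F_min)/2 = 659.5 N
τ_a = K_W·8F_aD/(πd³) = 1.1514 × 69.812 = 80.383 MPa
τ_m = K_s·8F_mD/(πd³) = 1.0521 × 167.73 = 176.47 MPa
Goodman: 1/n_f = τ_a/S_se + τ_m/S_su = 80.383/553 + 176.47/1150 = 0.14536 + 0.15345 = 0.29881
n_f = 1/0.29881 = 3.347

3.35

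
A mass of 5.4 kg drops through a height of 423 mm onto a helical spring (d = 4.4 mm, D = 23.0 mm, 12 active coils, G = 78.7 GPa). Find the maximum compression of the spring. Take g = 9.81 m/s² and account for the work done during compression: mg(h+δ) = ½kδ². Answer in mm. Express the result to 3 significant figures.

44.3 mm

k = Gd⁴/(8D³N_a) = (78.7×10³)(4.4⁴)/(8·23.0³·12) = 25.254 N/mm
W = mg = 5.4 × 9.81 = 52.974 N
½kδ² − Wδ − Wh = 0 → δ = (W + √(W² + 2kWh))/k
δ = (52.974 + √(2806.2 + 1.13178e+06))/25.254 = (52.974 + 1065.2)/25.254 = 44.276 mm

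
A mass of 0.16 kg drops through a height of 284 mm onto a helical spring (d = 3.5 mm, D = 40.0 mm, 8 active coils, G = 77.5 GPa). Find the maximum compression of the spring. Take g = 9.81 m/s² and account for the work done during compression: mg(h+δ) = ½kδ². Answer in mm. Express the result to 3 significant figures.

k = Gd⁴/(8D³N_a) = (77.5×10³)(3.5⁴)/(8·40.0³·8) = 2.8393 N/mm
W = mg = 0.16 × 9.81 = 1.5696 N
½kδ² − Wδ − Wh = 0 → δ = (W + √(W² + 2kWh))/k
δ = (1.5696 + √(2.4636 + 2531.34))/2.8393 = (1.5696 + 50.337)/2.8393 = 18.281 mm

18.3 mm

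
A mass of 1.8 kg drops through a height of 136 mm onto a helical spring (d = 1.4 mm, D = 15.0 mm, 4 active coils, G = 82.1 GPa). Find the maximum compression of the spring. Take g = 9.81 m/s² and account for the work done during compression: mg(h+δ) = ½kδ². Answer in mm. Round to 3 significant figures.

47.0 mm

k = Gd⁴/(8D³N_a) = (82.1×10³)(1.4⁴)/(8·15.0³·4) = 2.9203 N/mm
W = mg = 1.8 × 9.81 = 17.658 N
½kδ² − Wδ − Wh = 0 → δ = (W + √(W² + 2kWh))/k
δ = (17.658 + √(311.8 + 14026.3))/2.9203 = (17.658 + 119.74)/2.9203 = 47.049 mm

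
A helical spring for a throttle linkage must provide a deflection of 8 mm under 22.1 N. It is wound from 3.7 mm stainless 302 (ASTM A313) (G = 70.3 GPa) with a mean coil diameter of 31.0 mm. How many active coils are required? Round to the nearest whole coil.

Required rate k = F/δ = 22.1/8 = 2.7625 N/mm
N_a = Gd⁴/(8D³k) = (70.3×10³ × 3.7⁴)/(8 × 31.0³ × 2.7625)
    = 1.31754e+07 / 658381 = 20.01 → 20 coils

20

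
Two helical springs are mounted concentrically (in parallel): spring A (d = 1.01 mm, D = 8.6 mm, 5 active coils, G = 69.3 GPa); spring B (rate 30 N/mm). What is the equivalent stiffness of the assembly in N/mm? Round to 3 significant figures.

k_A = Gd⁴/(8D³N_a) = (69.3×10³)(1.01⁴)/(8·8.6³·5) = 2.8344 N/mm
Parallel: k_eq = 2.8344 + 30 = 32.834 N/mm

32.8 N/mm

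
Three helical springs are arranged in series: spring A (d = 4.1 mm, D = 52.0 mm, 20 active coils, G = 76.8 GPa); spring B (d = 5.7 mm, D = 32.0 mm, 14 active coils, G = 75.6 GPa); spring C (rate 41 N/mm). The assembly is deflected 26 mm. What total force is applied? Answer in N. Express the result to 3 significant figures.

23.5 N

k_A = Gd⁴/(8D³N_a) = (76.8×10³)(4.1⁴)/(8·52.0³·20) = 0.96464 N/mm
k_B = Gd⁴/(8D³N_a) = (75.6×10³)(5.7⁴)/(8·32.0³·14) = 21.745 N/mm
Series: 1/k_eq = 1/0.96464 + 1/21.745 + 1/41 = 1.107; k_eq = 0.90332 N/mm
F = k_eq·δ = 0.90332·26 = 23.486 N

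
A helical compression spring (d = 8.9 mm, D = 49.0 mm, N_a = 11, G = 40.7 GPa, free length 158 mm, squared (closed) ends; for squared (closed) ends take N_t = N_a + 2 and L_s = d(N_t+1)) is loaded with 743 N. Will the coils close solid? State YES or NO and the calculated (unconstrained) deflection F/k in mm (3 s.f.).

k = Gd⁴/(8D³N_a) = (40.7×10³)(8.9⁴)/(8·49.0³·11) = 24.665 N/mm
N_t = 13; L_s = 8.9·14 = 124.6 mm; δ_solid = L₀ − L_s = 158 − 124.6 = 33.4 mm
δ = F/k = 743/24.665 = 30.123 mm
δ < δ_solid → spring does not go solid

NO, δ = 30.1 mm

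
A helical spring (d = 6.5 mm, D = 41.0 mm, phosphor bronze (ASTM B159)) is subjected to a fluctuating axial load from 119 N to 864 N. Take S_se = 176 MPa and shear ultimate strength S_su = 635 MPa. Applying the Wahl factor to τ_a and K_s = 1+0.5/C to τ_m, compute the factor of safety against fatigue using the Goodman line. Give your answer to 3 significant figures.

0.761

C = D/d = 41.0/6.5 = 6.3077; K_W = (4C−1)/(4C−4)+0.615/C = 1.2388; K_s = 1+0.5/C = 1.0793
F_a = (F_max−F_min)/2 = 372.5 N; F_m = (F_max+F_min)/2 = 491.5 N
τ_a = K_W·8F_aD/(πd³) = 1.2388 × 141.62 = 175.43 MPa
τ_m = K_s·8F_mD/(πd³) = 1.0793 × 186.86 = 201.67 MPa
Goodman: 1/n_f = τ_a/S_se + τ_m/S_su = 175.43/176 + 201.67/635 = 0.99678 + 0.31759 = 1.3144
n_f = 1/1.3144 = 0.7608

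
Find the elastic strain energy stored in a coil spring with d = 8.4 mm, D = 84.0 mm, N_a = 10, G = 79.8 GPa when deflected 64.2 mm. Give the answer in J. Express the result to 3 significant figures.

17.3 J

k = Gd⁴/(8D³N_a) = (79.8×10³)(8.4⁴)/(8·84.0³·10) = 8.379 N/mm
U = ½kδ² = 0.5 × 8.379 × 64.2² = 17268 N·mm = 17.268 J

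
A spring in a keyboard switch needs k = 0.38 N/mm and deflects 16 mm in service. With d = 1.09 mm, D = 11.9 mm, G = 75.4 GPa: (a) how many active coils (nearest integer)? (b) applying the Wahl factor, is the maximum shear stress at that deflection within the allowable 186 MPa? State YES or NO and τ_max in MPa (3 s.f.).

N_a = Gd⁴/(8D³k) = (75.4×10³)(1.09⁴)/(8·11.9³·0.38) = 20.78 → N_a = 21
Actual rate k = Gd⁴/(8D³·21) = 0.37595 N/mm
Working load F = kδ = 0.37595·16 = 6.0152 N
C = 11.9/1.09 = 10.9174; K_W = (4C−1)/(4C−4)+0.615/C = 1.1320
τ_max = K_W·8FD/(πd³) = 1.1320·140.75 = 159.33 MPa
τ_max ≤ 186 MPa → acceptable

(a) 21 coils; (b) YES, τ_max = 159 MPa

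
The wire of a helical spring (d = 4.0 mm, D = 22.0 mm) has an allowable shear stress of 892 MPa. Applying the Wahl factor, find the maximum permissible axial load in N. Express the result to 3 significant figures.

C = D/d = 22.0/4.0 = 5.5000
K_W = (4C−1)/(4C−4) + 0.615/C = 21.000/18.000 + 0.1118 = 1.2785
τ_max = K·8FD/(πd³) → F_max = τ_allow·πd³/(8DK)
F_max = 892·π·4.0³/(8·22.0·1.2785) = 1.7935e+05/225.01 = 797.05 N

797 N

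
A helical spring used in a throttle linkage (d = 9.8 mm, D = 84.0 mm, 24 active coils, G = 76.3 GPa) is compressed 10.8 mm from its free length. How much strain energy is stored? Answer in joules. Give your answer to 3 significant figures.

k = Gd⁴/(8D³N_a) = (76.3×10³)(9.8⁴)/(8·84.0³·24) = 6.1843 N/mm
U = ½kδ² = 0.5 × 6.1843 × 10.8² = 360.67 N·mm = 0.36067 J

0.361 J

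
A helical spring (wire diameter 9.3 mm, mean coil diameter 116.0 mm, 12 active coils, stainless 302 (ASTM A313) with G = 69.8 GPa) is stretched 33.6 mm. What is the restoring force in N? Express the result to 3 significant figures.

117 N

k = Gd⁴/(8D³N_a) = (69.8×10³)(9.3⁴)/(8·116.0³·12) = 3.4845 N/mm
F = k·δ = 3.4845 × 33.6 = 117.08 N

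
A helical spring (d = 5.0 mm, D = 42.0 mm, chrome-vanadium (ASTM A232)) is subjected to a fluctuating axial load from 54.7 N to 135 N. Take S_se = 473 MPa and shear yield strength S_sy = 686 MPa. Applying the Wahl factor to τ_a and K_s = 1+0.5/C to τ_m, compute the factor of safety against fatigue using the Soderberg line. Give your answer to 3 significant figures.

4.75

C = D/d = 42.0/5.0 = 8.4000; K_W = (4C−1)/(4C−4)+0.615/C = 1.1746; K_s = 1+0.5/C = 1.0595
F_a = (F_max−F_min)/2 = 40.15 N; F_m = (F_max+F_min)/2 = 94.85 N
τ_a = K_W·8F_aD/(πd³) = 1.1746 × 34.353 = 40.35 MPa
τ_m = K_s·8F_mD/(πd³) = 1.0595 × 81.155 = 85.986 MPa
Soderberg: 1/n_f = τ_a/S_se + τ_m/S_sy = 40.35/473 + 85.986/686 = 0.08531 + 0.12534 = 0.21065
n_f = 1/0.21065 = 4.747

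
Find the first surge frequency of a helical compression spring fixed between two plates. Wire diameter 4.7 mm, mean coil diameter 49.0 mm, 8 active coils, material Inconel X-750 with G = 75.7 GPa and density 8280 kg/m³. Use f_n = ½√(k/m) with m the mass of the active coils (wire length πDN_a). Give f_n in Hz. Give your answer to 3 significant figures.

k = Gd⁴/(8D³N_a) = (75.7×10³)(4.7⁴)/(8·49.0³·8) = 4.9059 N/mm = 4905.9 N/m
Wire length L = πDN_a = π·49.0·8 = 1231.5 mm
m = ρ·(πd²/4)·L = 8280 × 17.349×10⁻⁶ m² × 1.2315 m = 0.17691 kg
f_n = ½√(k/m) = 0.5·√(4905.9/0.17691) = 0.5·√(27731) = 83.263 Hz

83.3 Hz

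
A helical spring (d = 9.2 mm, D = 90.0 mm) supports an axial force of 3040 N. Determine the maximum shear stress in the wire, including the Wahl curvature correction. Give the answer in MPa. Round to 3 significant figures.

1030 MPa

Spring index C = D/d = 90.0/9.2 = 9.7826
K_W = (4C−1)/(4C−4) + 0.615/C = 38.130/35.130 + 0.0629 = 1.1483
τ₀ = 8FD/(πd³) = 8·3040·90.0/(π·9.2³) = 2.1888e+06/2446.3 = 894.73 MPa
τ_max = K·τ₀ = 1.1483 × 894.73 = 1027.4 MPa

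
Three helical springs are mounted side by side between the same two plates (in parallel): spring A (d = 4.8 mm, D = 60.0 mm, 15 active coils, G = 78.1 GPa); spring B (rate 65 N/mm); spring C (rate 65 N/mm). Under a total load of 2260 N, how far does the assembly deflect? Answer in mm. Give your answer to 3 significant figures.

17.2 mm

k_A = Gd⁴/(8D³N_a) = (78.1×10³)(4.8⁴)/(8·60.0³·15) = 1.5995 N/mm
Parallel: k_eq = 1.5995 + 65 + 65 = 131.6 N/mm
δ = F/k_eq = 2260/131.6 = 17.173 mm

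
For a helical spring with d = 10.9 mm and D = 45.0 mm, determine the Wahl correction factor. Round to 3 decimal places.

C = D/d = 45.0/10.9 = 4.1284
K_W = (4C−1)/(4C−4) + 0.615/C = 15.514/12.514 + 0.1490 = 1.3887

1.389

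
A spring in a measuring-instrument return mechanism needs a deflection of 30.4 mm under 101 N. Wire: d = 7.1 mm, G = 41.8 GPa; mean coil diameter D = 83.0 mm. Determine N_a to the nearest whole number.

Required rate k = F/δ = 101/30.4 = 3.3224 N/mm
N_a = Gd⁴/(8D³k) = (41.8×10³ × 7.1⁴)/(8 × 83.0³ × 3.3224)
    = 1.06221e+08 / 1.51975e+07 = 6.989 → 7 coils

7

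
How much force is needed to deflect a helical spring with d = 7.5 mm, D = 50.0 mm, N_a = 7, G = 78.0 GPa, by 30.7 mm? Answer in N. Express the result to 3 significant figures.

1080 N

k = Gd⁴/(8D³N_a) = (78.0×10³)(7.5⁴)/(8·50.0³·7) = 35.257 N/mm
F = k·δ = 35.257 × 30.7 = 1082.4 N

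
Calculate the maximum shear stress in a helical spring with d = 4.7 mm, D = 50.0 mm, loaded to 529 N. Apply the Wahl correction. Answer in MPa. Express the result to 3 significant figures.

737 MPa

Spring index C = D/d = 50.0/4.7 = 10.6383
K_W = (4C−1)/(4C−4) + 0.615/C = 41.553/38.553 + 0.0578 = 1.1356
τ₀ = 8FD/(πd³) = 8·529·50.0/(π·4.7³) = 211600/326.17 = 648.74 MPa
τ_max = K·τ₀ = 1.1356 × 648.74 = 736.73 MPa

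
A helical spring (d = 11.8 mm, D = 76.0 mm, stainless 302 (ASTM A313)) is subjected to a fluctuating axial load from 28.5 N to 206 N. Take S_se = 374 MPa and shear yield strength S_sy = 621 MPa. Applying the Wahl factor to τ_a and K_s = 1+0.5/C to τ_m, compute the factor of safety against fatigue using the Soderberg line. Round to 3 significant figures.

17.1

C = D/d = 76.0/11.8 = 6.4407; K_W = (4C−1)/(4C−4)+0.615/C = 1.2333; K_s = 1+0.5/C = 1.0776
F_a = (F_max−F_min)/2 = 88.75 N; F_m = (F_max+F_min)/2 = 117.25 N
τ_a = K_W·8F_aD/(πd³) = 1.2333 × 10.454 = 12.893 MPa
τ_m = K_s·8F_mD/(πd³) = 1.0776 × 13.811 = 14.883 MPa
Soderberg: 1/n_f = τ_a/S_se + τ_m/S_sy = 12.893/374 + 14.883/621 = 0.03447 + 0.02397 = 0.05844
n_f = 1/0.05844 = 17.11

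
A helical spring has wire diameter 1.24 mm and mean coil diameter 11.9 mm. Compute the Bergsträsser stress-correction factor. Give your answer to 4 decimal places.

1.1413

C = D/d = 11.9/1.24 = 9.5968
K_B = (4C+2)/(4C−3) = 40.387/35.387 = 1.1413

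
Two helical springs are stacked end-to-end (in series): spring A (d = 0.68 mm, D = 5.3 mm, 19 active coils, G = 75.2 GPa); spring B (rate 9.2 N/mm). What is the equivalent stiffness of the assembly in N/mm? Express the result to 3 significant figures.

0.660 N/mm

k_A = Gd⁴/(8D³N_a) = (75.2×10³)(0.68⁴)/(8·5.3³·19) = 0.71053 N/mm
Series: 1/k_eq = 1/0.71053 + 1/9.2 = 1.5161; k_eq = 0.65959 N/mm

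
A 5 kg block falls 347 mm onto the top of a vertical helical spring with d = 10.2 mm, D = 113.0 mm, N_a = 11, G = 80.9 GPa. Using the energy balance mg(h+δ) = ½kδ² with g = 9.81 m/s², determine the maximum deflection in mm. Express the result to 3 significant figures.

k = Gd⁴/(8D³N_a) = (80.9×10³)(10.2⁴)/(8·113.0³·11) = 6.8965 N/mm
W = mg = 5 × 9.81 = 49.05 N
½kδ² − Wδ − Wh = 0 → δ = (W + √(W² + 2kWh))/k
δ = (49.05 + √(2405.9 + 234763))/6.8965 = (49.05 + 487)/6.8965 = 77.727 mm

77.7 mm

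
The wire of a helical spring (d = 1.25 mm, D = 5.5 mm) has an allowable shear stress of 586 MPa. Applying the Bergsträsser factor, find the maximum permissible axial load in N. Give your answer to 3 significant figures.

60.9 N

C = D/d = 5.5/1.25 = 4.4000
K_B = (4C+2)/(4C−3) = 19.600/14.600 = 1.3425
τ_max = K·8FD/(πd³) → F_max = τ_allow·πd³/(8DK)
F_max = 586·π·1.25³/(8·5.5·1.3425) = 3595.7/59.068 = 60.873 N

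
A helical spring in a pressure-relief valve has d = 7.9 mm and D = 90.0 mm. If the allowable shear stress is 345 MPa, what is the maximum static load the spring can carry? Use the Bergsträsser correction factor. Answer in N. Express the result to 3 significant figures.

664 N

C = D/d = 90.0/7.9 = 11.3924
K_B = (4C+2)/(4C−3) = 47.570/42.570 = 1.1175
τ_max = K·8FD/(πd³) → F_max = τ_allow·πd³/(8DK)
F_max = 345·π·7.9³/(8·90.0·1.1175) = 5.3438e+05/804.57 = 664.18 N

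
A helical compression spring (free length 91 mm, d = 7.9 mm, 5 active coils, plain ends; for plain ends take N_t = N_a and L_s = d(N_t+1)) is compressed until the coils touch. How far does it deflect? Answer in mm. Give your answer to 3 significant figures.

N_t = 5; L_s = 7.9·6 = 47.4 mm
δ_solid = L₀ − L_s = 91 − 47.4 = 43.6 mm

43.6 mm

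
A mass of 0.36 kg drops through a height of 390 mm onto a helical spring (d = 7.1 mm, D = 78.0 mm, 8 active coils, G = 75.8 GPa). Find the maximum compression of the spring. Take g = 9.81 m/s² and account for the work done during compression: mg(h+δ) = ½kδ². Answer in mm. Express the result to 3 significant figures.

k = Gd⁴/(8D³N_a) = (75.8×10³)(7.1⁴)/(8·78.0³·8) = 6.3422 N/mm
W = mg = 0.36 × 9.81 = 3.5316 N
½kδ² − Wδ − Wh = 0 → δ = (W + √(W² + 2kWh))/k
δ = (3.5316 + √(12.472 + 17470.5))/6.3422 = (3.5316 + 132.22)/6.3422 = 21.405 mm

21.4 mm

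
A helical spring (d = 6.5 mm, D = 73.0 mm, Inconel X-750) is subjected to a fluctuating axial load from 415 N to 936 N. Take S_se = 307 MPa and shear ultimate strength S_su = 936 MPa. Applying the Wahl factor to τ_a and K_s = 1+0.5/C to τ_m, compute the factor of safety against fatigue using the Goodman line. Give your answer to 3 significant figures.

C = D/d = 73.0/6.5 = 11.2308; K_W = (4C−1)/(4C−4)+0.615/C = 1.1281; K_s = 1+0.5/C = 1.0445
F_a = (F_max−F_min)/2 = 260.5 N; F_m = (F_max+F_min)/2 = 675.5 N
τ_a = K_W·8F_aD/(πd³) = 1.1281 × 176.33 = 198.91 MPa
τ_m = K_s·8F_mD/(πd³) = 1.0445 × 457.24 = 477.6 MPa
Goodman: 1/n_f = τ_a/S_se + τ_m/S_su = 198.91/307 + 477.6/936 = 0.64793 + 0.51026 = 1.1582
n_f = 1/1.1582 = 0.8634

0.863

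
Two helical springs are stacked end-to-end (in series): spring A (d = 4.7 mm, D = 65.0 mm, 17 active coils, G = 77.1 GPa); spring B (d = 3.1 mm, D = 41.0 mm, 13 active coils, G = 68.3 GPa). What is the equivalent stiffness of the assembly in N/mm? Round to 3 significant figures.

k_A = Gd⁴/(8D³N_a) = (77.1×10³)(4.7⁴)/(8·65.0³·17) = 1.0073 N/mm
k_B = Gd⁴/(8D³N_a) = (68.3×10³)(3.1⁴)/(8·41.0³·13) = 0.88 N/mm
Series: 1/k_eq = 1/1.0073 + 1/0.88 = 2.1291; k_eq = 0.46968 N/mm

0.470 N/mm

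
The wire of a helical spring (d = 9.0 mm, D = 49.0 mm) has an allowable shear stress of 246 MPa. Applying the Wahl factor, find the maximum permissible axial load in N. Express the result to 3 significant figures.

1120 N

C = D/d = 49.0/9.0 = 5.4444
K_W = (4C−1)/(4C−4) + 0.615/C = 20.778/17.778 + 0.1130 = 1.2817
τ_max = K·8FD/(πd³) → F_max = τ_allow·πd³/(8DK)
F_max = 246·π·9.0³/(8·49.0·1.2817) = 5.6339e+05/502.43 = 1121.3 N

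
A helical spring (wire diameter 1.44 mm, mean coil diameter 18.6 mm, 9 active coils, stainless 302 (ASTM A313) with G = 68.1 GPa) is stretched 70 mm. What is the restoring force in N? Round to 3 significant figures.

44.2 N

k = Gd⁴/(8D³N_a) = (68.1×10³)(1.44⁴)/(8·18.6³·9) = 0.63201 N/mm
F = k·δ = 0.63201 × 70 = 44.241 N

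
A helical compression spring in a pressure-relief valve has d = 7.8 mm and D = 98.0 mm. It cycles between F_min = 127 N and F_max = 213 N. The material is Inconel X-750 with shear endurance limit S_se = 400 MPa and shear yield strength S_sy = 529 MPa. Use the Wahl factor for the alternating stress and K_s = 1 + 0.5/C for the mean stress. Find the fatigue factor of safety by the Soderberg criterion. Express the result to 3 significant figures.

C = D/d = 98.0/7.8 = 12.5641; K_W = (4C−1)/(4C−4)+0.615/C = 1.1138; K_s = 1+0.5/C = 1.0398
F_a = (F_max−F_min)/2 = 43 N; F_m = (F_max+F_min)/2 = 170 N
τ_a = K_W·8F_aD/(πd³) = 1.1138 × 22.613 = 25.186 MPa
τ_m = K_s·8F_mD/(πd³) = 1.0398 × 89.399 = 92.956 MPa
Soderberg: 1/n_f = τ_a/S_se + τ_m/S_sy = 25.186/400 + 92.956/529 = 0.06297 + 0.17572 = 0.23869
n_f = 1/0.23869 = 4.19

4.19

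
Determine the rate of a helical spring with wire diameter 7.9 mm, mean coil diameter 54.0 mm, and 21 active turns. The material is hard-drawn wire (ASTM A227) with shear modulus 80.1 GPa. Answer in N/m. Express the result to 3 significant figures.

11800 N/m

k = Gd⁴/(8D³N_a) = (80.1×10³ × 7.9⁴) / (8 × 54.0³ × 21)
  = 3.1199e+08 / 2.6454e+07 = 11.794 N/mm = 11794 N/m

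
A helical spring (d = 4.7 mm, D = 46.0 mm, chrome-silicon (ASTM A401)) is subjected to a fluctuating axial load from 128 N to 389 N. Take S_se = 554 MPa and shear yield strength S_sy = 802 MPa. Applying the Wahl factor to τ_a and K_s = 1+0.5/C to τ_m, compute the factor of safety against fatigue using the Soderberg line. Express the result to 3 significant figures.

1.45

C = D/d = 46.0/4.7 = 9.7872; K_W = (4C−1)/(4C−4)+0.615/C = 1.1482; K_s = 1+0.5/C = 1.0511
F_a = (F_max−F_min)/2 = 130.5 N; F_m = (F_max+F_min)/2 = 258.5 N
τ_a = K_W·8F_aD/(πd³) = 1.1482 × 147.24 = 169.05 MPa
τ_m = K_s·8F_mD/(πd³) = 1.0511 × 291.65 = 306.55 MPa
Soderberg: 1/n_f = τ_a/S_se + τ_m/S_sy = 169.05/554 + 306.55/802 = 0.30515 + 0.38223 = 0.68739
n_f = 1/0.68739 = 1.455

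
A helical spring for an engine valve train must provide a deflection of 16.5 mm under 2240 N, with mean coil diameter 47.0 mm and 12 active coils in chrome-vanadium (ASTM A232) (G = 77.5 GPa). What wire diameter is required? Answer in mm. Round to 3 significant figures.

11.5 mm

Required rate k = F/δ = 2240/16.5 = 135.76 N/mm
d = (8D³N_a·k / G)^(1/4) = (8·47.0³·12·135.76 / (77.5×10³))^0.25
  = (17459)^0.25 = 11.4949 mm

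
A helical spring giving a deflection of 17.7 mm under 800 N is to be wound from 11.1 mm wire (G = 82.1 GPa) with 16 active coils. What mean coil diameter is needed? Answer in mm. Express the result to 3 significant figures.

59.9 mm

Required rate k = F/δ = 800/17.7 = 45.198 N/mm
D = (Gd⁴/(8N_a·k))^(1/3) = (82.1×10³·11.1⁴/(8·16·45.198))^(1/3)
  = (215431)^(1/3) = 59.9473 mm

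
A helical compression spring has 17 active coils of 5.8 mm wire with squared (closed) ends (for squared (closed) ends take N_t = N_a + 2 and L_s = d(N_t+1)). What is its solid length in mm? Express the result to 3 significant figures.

116 mm

squared (closed) ends: N_t = N_a + 2 = 17 + 2 = 19
L_s = d·(N_t+1) = 5.8 × 20 = 116 mm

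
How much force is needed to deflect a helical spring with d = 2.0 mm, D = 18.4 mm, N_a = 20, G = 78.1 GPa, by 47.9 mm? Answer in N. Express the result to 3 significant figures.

60.1 N

k = Gd⁴/(8D³N_a) = (78.1×10³)(2.0⁴)/(8·18.4³·20) = 1.2537 N/mm
F = k·δ = 1.2537 × 47.9 = 60.053 N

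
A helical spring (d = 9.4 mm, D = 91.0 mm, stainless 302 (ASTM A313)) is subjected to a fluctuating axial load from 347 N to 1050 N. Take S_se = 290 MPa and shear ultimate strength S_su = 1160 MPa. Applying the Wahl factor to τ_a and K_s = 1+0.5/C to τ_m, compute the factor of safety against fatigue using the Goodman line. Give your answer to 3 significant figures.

1.77

C = D/d = 91.0/9.4 = 9.6809; K_W = (4C−1)/(4C−4)+0.615/C = 1.1499; K_s = 1+0.5/C = 1.0516
F_a = (F_max−F_min)/2 = 351.5 N; F_m = (F_max+F_min)/2 = 698.5 N
τ_a = K_W·8F_aD/(πd³) = 1.1499 × 98.067 = 112.77 MPa
τ_m = K_s·8F_mD/(πd³) = 1.0516 × 194.88 = 204.94 MPa
Goodman: 1/n_f = τ_a/S_se + τ_m/S_su = 112.77/290 + 204.94/1160 = 0.38886 + 0.17668 = 0.56554
n_f = 1/0.56554 = 1.768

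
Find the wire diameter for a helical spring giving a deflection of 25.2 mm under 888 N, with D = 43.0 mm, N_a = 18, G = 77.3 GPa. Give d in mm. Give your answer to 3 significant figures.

Required rate k = F/δ = 888/25.2 = 35.238 N/mm
d = (8D³N_a·k / G)^(1/4) = (8·43.0³·18·35.238 / (77.3×10³))^0.25
  = (5219.2)^0.25 = 8.4996 mm

8.50 mm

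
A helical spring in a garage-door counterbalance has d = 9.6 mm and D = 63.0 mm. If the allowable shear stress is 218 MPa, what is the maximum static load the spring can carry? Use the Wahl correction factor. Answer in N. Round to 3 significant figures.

C = D/d = 63.0/9.6 = 6.5625
K_W = (4C−1)/(4C−4) + 0.615/C = 25.250/22.250 + 0.0937 = 1.2285
τ_max = K·8FD/(πd³) → F_max = τ_allow·πd³/(8DK)
F_max = 218·π·9.6³/(8·63.0·1.2285) = 6.0593e+05/619.19 = 978.58 N

979 N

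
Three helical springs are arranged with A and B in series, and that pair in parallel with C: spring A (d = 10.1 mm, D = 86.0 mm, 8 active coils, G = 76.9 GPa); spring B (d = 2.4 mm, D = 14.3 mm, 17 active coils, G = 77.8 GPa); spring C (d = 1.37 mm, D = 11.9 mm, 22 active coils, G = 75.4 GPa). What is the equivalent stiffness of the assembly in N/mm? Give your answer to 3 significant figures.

k_A = Gd⁴/(8D³N_a) = (76.9×10³)(10.1⁴)/(8·86.0³·8) = 19.658 N/mm
k_B = Gd⁴/(8D³N_a) = (77.8×10³)(2.4⁴)/(8·14.3³·17) = 6.4905 N/mm
k_C = Gd⁴/(8D³N_a) = (75.4×10³)(1.37⁴)/(8·11.9³·22) = 0.89557 N/mm
Springs A,B series: k_AB = 1/(1/19.658+1/6.4905) = 4.8794 N/mm; parallel with C: k_eq = 4.8794+0.89557 = 5.775 N/mm

5.78 N/mm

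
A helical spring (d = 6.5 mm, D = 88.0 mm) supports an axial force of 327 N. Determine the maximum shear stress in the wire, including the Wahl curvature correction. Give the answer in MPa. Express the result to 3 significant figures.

Spring index C = D/d = 88.0/6.5 = 13.5385
K_W = (4C−1)/(4C−4) + 0.615/C = 53.154/50.154 + 0.0454 = 1.1052
τ₀ = 8FD/(πd³) = 8·327·88.0/(π·6.5³) = 230208/862.76 = 266.83 MPa
τ_max = K·τ₀ = 1.1052 × 266.83 = 294.91 MPa

295 MPa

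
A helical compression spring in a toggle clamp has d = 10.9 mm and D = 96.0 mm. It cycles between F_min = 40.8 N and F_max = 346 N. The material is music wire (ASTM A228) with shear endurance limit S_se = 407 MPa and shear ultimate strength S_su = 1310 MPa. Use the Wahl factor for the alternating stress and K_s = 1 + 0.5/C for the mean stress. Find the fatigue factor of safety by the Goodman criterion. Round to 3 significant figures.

8.93

C = D/d = 96.0/10.9 = 8.8073; K_W = (4C−1)/(4C−4)+0.615/C = 1.1659; K_s = 1+0.5/C = 1.0568
F_a = (F_max−F_min)/2 = 152.6 N; F_m = (F_max+F_min)/2 = 193.4 N
τ_a = K_W·8F_aD/(πd³) = 1.1659 × 28.806 = 33.585 MPa
τ_m = K_s·8F_mD/(πd³) = 1.0568 × 36.508 = 38.581 MPa
Goodman: 1/n_f = τ_a/S_se + τ_m/S_su = 33.585/407 + 38.581/1310 = 0.08252 + 0.02945 = 0.11197
n_f = 1/0.11197 = 8.931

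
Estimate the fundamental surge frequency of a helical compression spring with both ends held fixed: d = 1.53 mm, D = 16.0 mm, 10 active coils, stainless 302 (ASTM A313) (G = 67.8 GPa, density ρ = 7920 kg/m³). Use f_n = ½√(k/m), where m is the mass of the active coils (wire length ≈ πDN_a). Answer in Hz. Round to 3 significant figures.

k = Gd⁴/(8D³N_a) = (67.8×10³)(1.53⁴)/(8·16.0³·10) = 1.1338 N/mm = 1133.8 N/m
Wire length L = πDN_a = π·16.0·10 = 502.65 mm
m = ρ·(πd²/4)·L = 7920 × 1.8385×10⁻⁶ m² × 0.50265 m = 0.0073193 kg
f_n = ½√(k/m) = 0.5·√(1133.8/0.0073193) = 0.5·√(1.5491e+05) = 196.79 Hz

197 Hz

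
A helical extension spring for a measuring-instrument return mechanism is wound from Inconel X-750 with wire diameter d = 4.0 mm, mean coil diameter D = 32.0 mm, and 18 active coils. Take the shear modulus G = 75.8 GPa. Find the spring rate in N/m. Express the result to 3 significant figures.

k = Gd⁴/(8D³N_a) = (75.8×10³ × 4.0⁴) / (8 × 32.0³ × 18)
  = 1.94048e+07 / 4.71859e+06 = 4.1124 N/mm = 4112.4 N/m

4110 N/m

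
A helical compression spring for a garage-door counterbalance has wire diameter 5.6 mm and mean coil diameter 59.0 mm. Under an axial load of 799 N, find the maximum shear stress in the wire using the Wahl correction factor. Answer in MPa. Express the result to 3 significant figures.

Spring index C = D/d = 59.0/5.6 = 10.5357
K_W = (4C−1)/(4C−4) + 0.615/C = 41.143/38.143 + 0.0584 = 1.1370
τ₀ = 8FD/(πd³) = 8·799·59.0/(π·5.6³) = 377128/551.71 = 683.56 MPa
τ_max = K·τ₀ = 1.1370 × 683.56 = 777.22 MPa

777 MPa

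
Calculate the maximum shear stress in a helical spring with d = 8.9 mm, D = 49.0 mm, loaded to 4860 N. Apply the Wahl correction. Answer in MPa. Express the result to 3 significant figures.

Spring index C = D/d = 49.0/8.9 = 5.5056
K_W = (4C−1)/(4C−4) + 0.615/C = 21.022/18.022 + 0.1117 = 1.2782
τ₀ = 8FD/(πd³) = 8·4860·49.0/(π·8.9³) = 1.90512e+06/2214.7 = 860.21 MPa
τ_max = K·τ₀ = 1.2782 × 860.21 = 1099.5 MPa

1100 MPa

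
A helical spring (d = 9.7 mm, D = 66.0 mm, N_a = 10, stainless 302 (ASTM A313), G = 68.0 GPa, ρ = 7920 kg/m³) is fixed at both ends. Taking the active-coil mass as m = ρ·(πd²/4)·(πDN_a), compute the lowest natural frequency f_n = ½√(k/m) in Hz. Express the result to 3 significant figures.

73.4 Hz

k = Gd⁴/(8D³N_a) = (68.0×10³)(9.7⁴)/(8·66.0³·10) = 26.174 N/mm = 26174 N/m
Wire length L = πDN_a = π·66.0·10 = 2073.5 mm
m = ρ·(πd²/4)·L = 7920 × 73.898×10⁻⁶ m² × 2.0735 m = 1.2135 kg
f_n = ½√(k/m) = 0.5·√(26174/1.2135) = 0.5·√(21569) = 73.431 Hz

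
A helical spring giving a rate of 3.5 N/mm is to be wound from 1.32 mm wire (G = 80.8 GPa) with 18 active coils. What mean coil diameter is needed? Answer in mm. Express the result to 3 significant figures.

D = (Gd⁴/(8N_a·k))^(1/3) = (80.8×10³·1.32⁴/(8·18·3.5))^(1/3)
  = (486.717)^(1/3) = 7.8661 mm

7.87 mm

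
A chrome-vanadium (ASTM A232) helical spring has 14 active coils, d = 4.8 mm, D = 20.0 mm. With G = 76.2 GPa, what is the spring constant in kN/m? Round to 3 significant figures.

45.1 kN/m

k = Gd⁴/(8D³N_a) = (76.2×10³ × 4.8⁴) / (8 × 20.0³ × 14)
  = 4.04501e+07 / 896000 = 45.145 N/mm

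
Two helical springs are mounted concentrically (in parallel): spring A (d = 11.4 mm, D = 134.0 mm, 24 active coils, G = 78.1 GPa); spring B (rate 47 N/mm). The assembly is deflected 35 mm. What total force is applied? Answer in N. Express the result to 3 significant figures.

k_A = Gd⁴/(8D³N_a) = (78.1×10³)(11.4⁴)/(8·134.0³·24) = 2.8553 N/mm
Parallel: k_eq = 2.8553 + 47 = 49.855 N/mm
F = k_eq·δ = 49.855·35 = 1744.9 N

1740 N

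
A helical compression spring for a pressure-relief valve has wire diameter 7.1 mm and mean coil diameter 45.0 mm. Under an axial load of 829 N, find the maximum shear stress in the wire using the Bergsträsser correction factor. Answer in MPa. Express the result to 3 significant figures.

325 MPa

Spring index C = D/d = 45.0/7.1 = 6.3380
K_B = (4C+2)/(4C−3) = 27.352/22.352 = 1.2237
τ₀ = 8FD/(πd³) = 8·829·45.0/(π·7.1³) = 298440/1124.4 = 265.42 MPa
τ_max = K·τ₀ = 1.2237 × 265.42 = 324.79 MPa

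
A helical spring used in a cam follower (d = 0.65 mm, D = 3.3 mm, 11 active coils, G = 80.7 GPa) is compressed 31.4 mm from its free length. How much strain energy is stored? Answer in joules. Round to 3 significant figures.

2.25 J

k = Gd⁴/(8D³N_a) = (80.7×10³)(0.65⁴)/(8·3.3³·11) = 4.5551 N/mm
U = ½kδ² = 0.5 × 4.5551 × 31.4² = 2245.6 N·mm = 2.2456 J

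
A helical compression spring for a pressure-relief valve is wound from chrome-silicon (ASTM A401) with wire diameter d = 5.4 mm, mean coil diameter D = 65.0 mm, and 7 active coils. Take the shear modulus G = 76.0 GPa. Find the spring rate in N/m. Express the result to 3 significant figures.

4200 N/m

k = Gd⁴/(8D³N_a) = (76.0×10³ × 5.4⁴) / (8 × 65.0³ × 7)
  = 6.46232e+07 / 1.5379e+07 = 4.202 N/mm = 4202 N/m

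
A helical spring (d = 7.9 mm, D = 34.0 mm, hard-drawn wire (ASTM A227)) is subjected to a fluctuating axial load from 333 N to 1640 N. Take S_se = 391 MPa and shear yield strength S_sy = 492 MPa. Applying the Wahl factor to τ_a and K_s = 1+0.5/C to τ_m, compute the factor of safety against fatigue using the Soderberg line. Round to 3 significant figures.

1.26

C = D/d = 34.0/7.9 = 4.3038; K_W = (4C−1)/(4C−4)+0.615/C = 1.3699; K_s = 1+0.5/C = 1.1162
F_a = (F_max−F_min)/2 = 653.5 N; F_m = (F_max+F_min)/2 = 986.5 N
τ_a = K_W·8F_aD/(πd³) = 1.3699 × 114.76 = 157.21 MPa
τ_m = K_s·8F_mD/(πd³) = 1.1162 × 173.23 = 193.36 MPa
Soderberg: 1/n_f = τ_a/S_se + τ_m/S_sy = 157.21/391 + 193.36/492 = 0.40207 + 0.39301 = 0.79508
n_f = 1/0.79508 = 1.258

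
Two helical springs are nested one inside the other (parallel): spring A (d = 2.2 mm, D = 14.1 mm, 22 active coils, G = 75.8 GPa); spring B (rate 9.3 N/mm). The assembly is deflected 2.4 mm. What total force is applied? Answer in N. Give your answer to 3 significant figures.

k_A = Gd⁴/(8D³N_a) = (75.8×10³)(2.2⁴)/(8·14.1³·22) = 3.5991 N/mm
Parallel: k_eq = 3.5991 + 9.3 = 12.899 N/mm
F = k_eq·δ = 12.899·2.4 = 30.958 N

31.0 N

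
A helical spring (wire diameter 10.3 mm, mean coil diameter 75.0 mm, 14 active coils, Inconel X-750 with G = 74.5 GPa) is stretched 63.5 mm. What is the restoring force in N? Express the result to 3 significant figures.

k = Gd⁴/(8D³N_a) = (74.5×10³)(10.3⁴)/(8·75.0³·14) = 17.746 N/mm
F = k·δ = 17.746 × 63.5 = 1126.9 N

1130 N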